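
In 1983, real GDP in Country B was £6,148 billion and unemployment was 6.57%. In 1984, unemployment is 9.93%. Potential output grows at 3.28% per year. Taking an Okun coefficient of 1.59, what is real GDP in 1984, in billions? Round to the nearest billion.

£6,021 billion

Δu = 9.93 - 6.57 = 3.36 points.
Okun's law (growth form): g_Y = g_Y* - β × Δu = 3.28 - 1.59 × (3.36) = 3.28 - 5.3424 = -2.0624%.
Real GDP in the next year = 6148 × (1 - 2.0624/100) = 6148 × 0.979376 ≈ 6021 billion.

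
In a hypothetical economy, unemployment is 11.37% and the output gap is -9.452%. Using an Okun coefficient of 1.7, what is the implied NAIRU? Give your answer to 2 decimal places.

From Okun's law, u - u* = -(output gap)/β = -(-9.452)/1.7 = 5.56 points.
So u* = 11.37 - 5.56 = 5.81%.

5.81%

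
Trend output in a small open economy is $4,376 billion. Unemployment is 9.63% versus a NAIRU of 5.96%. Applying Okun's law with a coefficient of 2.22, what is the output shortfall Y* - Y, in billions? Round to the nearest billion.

$357 billion

Output gap = -2.22 × (9.63 - 5.96) = -2.22 × 3.67 = -8.1474%.
Actual GDP ≈ 4376 × 0.918526 ≈ 4019 billion, so the shortfall is 4376 - 4019 = 357 billion.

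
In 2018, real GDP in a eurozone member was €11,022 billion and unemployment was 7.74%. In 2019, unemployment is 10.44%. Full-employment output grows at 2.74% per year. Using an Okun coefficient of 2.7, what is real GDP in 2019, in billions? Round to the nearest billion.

Δu = 10.44 - 7.74 = 2.7 points.
Okun's law (growth form): g_Y = g_Y* - β × Δu = 2.74 - 2.7 × (2.70) = 2.74 - 7.29 = -4.55%.
Real GDP in the next year = 11022 × (1 - 4.55/100) = 11022 × 0.9545 ≈ 10520 billion.

€10,520 billion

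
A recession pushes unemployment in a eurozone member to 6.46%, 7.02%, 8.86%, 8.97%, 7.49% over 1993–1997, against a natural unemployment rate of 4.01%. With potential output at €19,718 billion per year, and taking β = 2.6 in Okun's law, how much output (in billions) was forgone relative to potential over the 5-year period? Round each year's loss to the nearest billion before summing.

€9,612 billion

Year 1993: gap = -2.6 × (6.46 - 4.01) = -6.37%, loss ≈ 19718 × 6.37/100 ≈ 1256.
Year 1994: gap = -2.6 × (7.02 - 4.01) = -7.826%, loss ≈ 19718 × 7.826/100 ≈ 1543.
Year 1995: gap = -2.6 × (8.86 - 4.01) = -12.61%, loss ≈ 19718 × 12.61/100 ≈ 2486.
Year 1996: gap = -2.6 × (8.97 - 4.01) = -12.896%, loss ≈ 19718 × 12.896/100 ≈ 2543.
Year 1997: gap = -2.6 × (7.49 - 4.01) = -9.048%, loss ≈ 19718 × 9.048/100 ≈ 1784.
Total lost output = 1256 + 1543 + 2486 + 2543 + 1784 = 9612 billion.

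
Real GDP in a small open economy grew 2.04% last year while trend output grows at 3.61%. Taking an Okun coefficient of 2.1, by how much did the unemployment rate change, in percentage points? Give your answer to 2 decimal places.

0.75 percentage points

Growth-rate Okun's law: g_Y = g_Y* - β × Δu, so Δu = (g_Y* - g_Y)/β.
Δu = (3.61 - 2.04)/2.1 = 1.57/2.1 = 0.75 percentage points.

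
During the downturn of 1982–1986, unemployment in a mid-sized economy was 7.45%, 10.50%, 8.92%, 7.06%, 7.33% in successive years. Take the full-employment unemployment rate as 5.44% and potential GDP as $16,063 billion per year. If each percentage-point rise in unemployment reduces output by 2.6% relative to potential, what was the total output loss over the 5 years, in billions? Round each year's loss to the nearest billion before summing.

Year 1982: gap = -2.6 × (7.45 - 5.44) = -5.226%, loss ≈ 16063 × 5.226/100 ≈ 839.
Year 1983: gap = -2.6 × (10.5 - 5.44) = -13.156%, loss ≈ 16063 × 13.156/100 ≈ 2113.
Year 1984: gap = -2.6 × (8.92 - 5.44) = -9.048%, loss ≈ 16063 × 9.048/100 ≈ 1453.
Year 1985: gap = -2.6 × (7.06 - 5.44) = -4.212%, loss ≈ 16063 × 4.212/100 ≈ 677.
Year 1986: gap = -2.6 × (7.33 - 5.44) = -4.914%, loss ≈ 16063 × 4.914/100 ≈ 789.
Total lost output = 839 + 2113 + 1453 + 677 + 789 = 5871 billion.

$5,871 billion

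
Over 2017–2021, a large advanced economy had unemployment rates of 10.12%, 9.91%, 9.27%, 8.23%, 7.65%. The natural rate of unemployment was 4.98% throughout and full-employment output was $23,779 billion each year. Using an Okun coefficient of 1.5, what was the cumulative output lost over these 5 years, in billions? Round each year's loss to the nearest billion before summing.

$7,232 billion

Year 2017: gap = -1.5 × (10.12 - 4.98) = -7.71%, loss ≈ 23779 × 7.71/100 ≈ 1833.
Year 2018: gap = -1.5 × (9.91 - 4.98) = -7.395%, loss ≈ 23779 × 7.395/100 ≈ 1758.
Year 2019: gap = -1.5 × (9.27 - 4.98) = -6.435%, loss ≈ 23779 × 6.435/100 ≈ 1530.
Year 2020: gap = -1.5 × (8.23 - 4.98) = -4.875%, loss ≈ 23779 × 4.875/100 ≈ 1159.
Year 2021: gap = -1.5 × (7.65 - 4.98) = -4.005%, loss ≈ 23779 × 4.005/100 ≈ 952.
Total lost output = 1833 + 1758 + 1530 + 1159 + 952 = 7232 billion.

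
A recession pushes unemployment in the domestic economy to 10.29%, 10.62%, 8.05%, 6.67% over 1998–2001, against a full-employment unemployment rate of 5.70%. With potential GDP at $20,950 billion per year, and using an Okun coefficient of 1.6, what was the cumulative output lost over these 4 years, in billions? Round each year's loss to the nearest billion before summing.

$4,301 billion

Year 1998: gap = -1.6 × (10.29 - 5.7) = -7.344%, loss ≈ 20950 × 7.344/100 ≈ 1539.
Year 1999: gap = -1.6 × (10.62 - 5.7) = -7.872%, loss ≈ 20950 × 7.872/100 ≈ 1649.
Year 2000: gap = -1.6 × (8.05 - 5.7) = -3.76%, loss ≈ 20950 × 3.76/100 ≈ 788.
Year 2001: gap = -1.6 × (6.67 - 5.7) = -1.552%, loss ≈ 20950 × 1.552/100 ≈ 325.
Total lost output = 1539 + 1649 + 788 + 325 = 4301 billion.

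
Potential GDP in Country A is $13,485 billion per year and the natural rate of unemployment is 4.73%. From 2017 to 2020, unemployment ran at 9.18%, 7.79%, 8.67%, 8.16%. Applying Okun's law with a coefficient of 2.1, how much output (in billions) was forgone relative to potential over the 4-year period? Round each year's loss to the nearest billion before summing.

$4,214 billion

Year 2017: gap = -2.1 × (9.18 - 4.73) = -9.345%, loss ≈ 13485 × 9.345/100 ≈ 1260.
Year 2018: gap = -2.1 × (7.79 - 4.73) = -6.426%, loss ≈ 13485 × 6.426/100 ≈ 867.
Year 2019: gap = -2.1 × (8.67 - 4.73) = -8.274%, loss ≈ 13485 × 8.274/100 ≈ 1116.
Year 2020: gap = -2.1 × (8.16 - 4.73) = -7.203%, loss ≈ 13485 × 7.203/100 ≈ 971.
Total lost output = 1260 + 867 + 1116 + 971 = 4214 billion.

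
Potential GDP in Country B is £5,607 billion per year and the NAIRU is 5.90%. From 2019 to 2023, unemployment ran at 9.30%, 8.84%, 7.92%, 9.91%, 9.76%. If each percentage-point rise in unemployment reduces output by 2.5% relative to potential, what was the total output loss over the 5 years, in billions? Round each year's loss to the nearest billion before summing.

£2,275 billion

Year 2019: gap = -2.5 × (9.3 - 5.9) = -8.5%, loss ≈ 5607 × 8.5/100 ≈ 477.
Year 2020: gap = -2.5 × (8.84 - 5.9) = -7.35%, loss ≈ 5607 × 7.35/100 ≈ 412.
Year 2021: gap = -2.5 × (7.92 - 5.9) = -5.05%, loss ≈ 5607 × 5.05/100 ≈ 283.
Year 2022: gap = -2.5 × (9.91 - 5.9) = -10.025%, loss ≈ 5607 × 10.025/100 ≈ 562.
Year 2023: gap = -2.5 × (9.76 - 5.9) = -9.65%, loss ≈ 5607 × 9.65/100 ≈ 541.
Total lost output = 477 + 412 + 283 + 562 + 541 = 2275 billion.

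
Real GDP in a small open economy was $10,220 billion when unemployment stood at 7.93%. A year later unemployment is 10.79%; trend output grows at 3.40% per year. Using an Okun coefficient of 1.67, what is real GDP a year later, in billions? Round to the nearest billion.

Δu = 10.79 - 7.93 = 2.86 points.
Okun's law (growth form): g_Y = g_Y* - β × Δu = 3.40 - 1.67 × (2.86) = 3.4 - 4.7762 = -1.3762%.
Real GDP in the next year = 10220 × (1 - 1.3762/100) = 10220 × 0.986238 ≈ 10079 billion.

$10,079 billion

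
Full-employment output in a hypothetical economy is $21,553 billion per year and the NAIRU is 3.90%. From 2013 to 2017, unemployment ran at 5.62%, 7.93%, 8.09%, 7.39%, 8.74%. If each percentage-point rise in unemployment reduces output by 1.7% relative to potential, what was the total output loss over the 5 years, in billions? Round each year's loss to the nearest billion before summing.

$6,694 billion

Year 2013: gap = -1.7 × (5.62 - 3.9) = -2.924%, loss ≈ 21553 × 2.924/100 ≈ 630.
Year 2014: gap = -1.7 × (7.93 - 3.9) = -6.851%, loss ≈ 21553 × 6.851/100 ≈ 1477.
Year 2015: gap = -1.7 × (8.09 - 3.9) = -7.123%, loss ≈ 21553 × 7.123/100 ≈ 1535.
Year 2016: gap = -1.7 × (7.39 - 3.9) = -5.933%, loss ≈ 21553 × 5.933/100 ≈ 1279.
Year 2017: gap = -1.7 × (8.74 - 3.9) = -8.228%, loss ≈ 21553 × 8.228/100 ≈ 1773.
Total lost output = 630 + 1477 + 1535 + 1279 + 1773 = 6694 billion.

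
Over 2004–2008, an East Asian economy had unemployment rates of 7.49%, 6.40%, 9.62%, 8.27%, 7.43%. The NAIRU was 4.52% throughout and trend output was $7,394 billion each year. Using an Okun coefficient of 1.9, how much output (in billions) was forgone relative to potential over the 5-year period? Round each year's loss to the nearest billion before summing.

$2,333 billion

Year 2004: gap = -1.9 × (7.49 - 4.52) = -5.643%, loss ≈ 7394 × 5.643/100 ≈ 417.
Year 2005: gap = -1.9 × (6.4 - 4.52) = -3.572%, loss ≈ 7394 × 3.572/100 ≈ 264.
Year 2006: gap = -1.9 × (9.62 - 4.52) = -9.69%, loss ≈ 7394 × 9.69/100 ≈ 716.
Year 2007: gap = -1.9 × (8.27 - 4.52) = -7.125%, loss ≈ 7394 × 7.125/100 ≈ 527.
Year 2008: gap = -1.9 × (7.43 - 4.52) = -5.529%, loss ≈ 7394 × 5.529/100 ≈ 409.
Total lost output = 417 + 264 + 716 + 527 + 409 = 2333 billion.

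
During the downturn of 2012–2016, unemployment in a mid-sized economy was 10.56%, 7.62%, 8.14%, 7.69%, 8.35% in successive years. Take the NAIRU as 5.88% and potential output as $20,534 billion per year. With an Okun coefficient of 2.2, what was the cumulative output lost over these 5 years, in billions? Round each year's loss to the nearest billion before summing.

$5,855 billion

Year 2012: gap = -2.2 × (10.56 - 5.88) = -10.296%, loss ≈ 20534 × 10.296/100 ≈ 2114.
Year 2013: gap = -2.2 × (7.62 - 5.88) = -3.828%, loss ≈ 20534 × 3.828/100 ≈ 786.
Year 2014: gap = -2.2 × (8.14 - 5.88) = -4.972%, loss ≈ 20534 × 4.972/100 ≈ 1021.
Year 2015: gap = -2.2 × (7.69 - 5.88) = -3.982%, loss ≈ 20534 × 3.982/100 ≈ 818.
Year 2016: gap = -2.2 × (8.35 - 5.88) = -5.434%, loss ≈ 20534 × 5.434/100 ≈ 1116.
Total lost output = 2114 + 786 + 1021 + 818 + 1116 = 5855 billion.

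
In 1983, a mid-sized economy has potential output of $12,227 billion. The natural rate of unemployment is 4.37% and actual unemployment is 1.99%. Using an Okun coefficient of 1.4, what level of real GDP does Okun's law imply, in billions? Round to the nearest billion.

$12,634 billion

Unemployment gap = 1.99 - 4.37 = -2.38 points, so the output gap is -1.4 × (-2.38) = 3.332%.
Actual GDP = 12227 × (1 + 3.332/100) = 12227 × 1.03332 ≈ 12634 billion.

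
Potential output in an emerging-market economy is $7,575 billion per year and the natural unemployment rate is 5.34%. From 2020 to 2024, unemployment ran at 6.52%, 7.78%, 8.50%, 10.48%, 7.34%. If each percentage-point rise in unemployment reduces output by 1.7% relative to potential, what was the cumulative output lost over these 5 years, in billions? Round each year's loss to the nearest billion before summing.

Year 2020: gap = -1.7 × (6.52 - 5.34) = -2.006%, loss ≈ 7575 × 2.006/100 ≈ 152.
Year 2021: gap = -1.7 × (7.78 - 5.34) = -4.148%, loss ≈ 7575 × 4.148/100 ≈ 314.
Year 2022: gap = -1.7 × (8.5 - 5.34) = -5.372%, loss ≈ 7575 × 5.372/100 ≈ 407.
Year 2023: gap = -1.7 × (10.48 - 5.34) = -8.738%, loss ≈ 7575 × 8.738/100 ≈ 662.
Year 2024: gap = -1.7 × (7.34 - 5.34) = -3.4%, loss ≈ 7575 × 3.4/100 ≈ 258.
Total lost output = 152 + 314 + 407 + 662 + 258 = 1793 billion.

$1,793 billion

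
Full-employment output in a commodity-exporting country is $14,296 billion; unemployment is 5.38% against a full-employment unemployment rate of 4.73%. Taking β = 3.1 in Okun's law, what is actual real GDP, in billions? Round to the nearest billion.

$14,008 billion

Unemployment gap = 5.38 - 4.73 = 0.65 points, so the output gap is -3.1 × 0.65 = -2.015%.
Actual GDP = 14296 × (1 - 2.015/100) = 14296 × 0.97985 ≈ 14008 billion.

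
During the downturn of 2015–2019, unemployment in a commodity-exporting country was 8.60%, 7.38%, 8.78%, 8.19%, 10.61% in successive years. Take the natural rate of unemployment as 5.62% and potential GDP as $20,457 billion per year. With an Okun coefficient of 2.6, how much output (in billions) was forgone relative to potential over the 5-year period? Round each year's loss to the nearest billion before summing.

Year 2015: gap = -2.6 × (8.6 - 5.62) = -7.748%, loss ≈ 20457 × 7.748/100 ≈ 1585.
Year 2016: gap = -2.6 × (7.38 - 5.62) = -4.576%, loss ≈ 20457 × 4.576/100 ≈ 936.
Year 2017: gap = -2.6 × (8.78 - 5.62) = -8.216%, loss ≈ 20457 × 8.216/100 ≈ 1681.
Year 2018: gap = -2.6 × (8.19 - 5.62) = -6.682%, loss ≈ 20457 × 6.682/100 ≈ 1367.
Year 2019: gap = -2.6 × (10.61 - 5.62) = -12.974%, loss ≈ 20457 × 12.974/100 ≈ 2654.
Total lost output = 1585 + 936 + 1681 + 1367 + 2654 = 8223 billion.

$8,223 billion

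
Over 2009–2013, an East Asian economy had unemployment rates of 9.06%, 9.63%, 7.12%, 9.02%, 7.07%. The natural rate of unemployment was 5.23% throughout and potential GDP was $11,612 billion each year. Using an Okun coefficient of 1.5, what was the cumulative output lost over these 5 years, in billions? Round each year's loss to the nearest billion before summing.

Year 2009: gap = -1.5 × (9.06 - 5.23) = -5.745%, loss ≈ 11612 × 5.745/100 ≈ 667.
Year 2010: gap = -1.5 × (9.63 - 5.23) = -6.6%, loss ≈ 11612 × 6.6/100 ≈ 766.
Year 2011: gap = -1.5 × (7.12 - 5.23) = -2.835%, loss ≈ 11612 × 2.835/100 ≈ 329.
Year 2012: gap = -1.5 × (9.02 - 5.23) = -5.685%, loss ≈ 11612 × 5.685/100 ≈ 660.
Year 2013: gap = -1.5 × (7.07 - 5.23) = -2.76%, loss ≈ 11612 × 2.76/100 ≈ 320.
Total lost output = 667 + 766 + 329 + 660 + 320 = 2742 billion.

$2,742 billion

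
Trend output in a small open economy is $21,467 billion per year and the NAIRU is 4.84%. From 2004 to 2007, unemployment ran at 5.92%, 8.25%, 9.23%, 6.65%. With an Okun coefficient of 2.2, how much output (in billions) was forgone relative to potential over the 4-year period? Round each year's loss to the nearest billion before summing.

Year 2004: gap = -2.2 × (5.92 - 4.84) = -2.376%, loss ≈ 21467 × 2.376/100 ≈ 510.
Year 2005: gap = -2.2 × (8.25 - 4.84) = -7.502%, loss ≈ 21467 × 7.502/100 ≈ 1610.
Year 2006: gap = -2.2 × (9.23 - 4.84) = -9.658%, loss ≈ 21467 × 9.658/100 ≈ 2073.
Year 2007: gap = -2.2 × (6.65 - 4.84) = -3.982%, loss ≈ 21467 × 3.982/100 ≈ 855.
Total lost output = 510 + 1610 + 2073 + 855 = 5048 billion.

$5,048 billion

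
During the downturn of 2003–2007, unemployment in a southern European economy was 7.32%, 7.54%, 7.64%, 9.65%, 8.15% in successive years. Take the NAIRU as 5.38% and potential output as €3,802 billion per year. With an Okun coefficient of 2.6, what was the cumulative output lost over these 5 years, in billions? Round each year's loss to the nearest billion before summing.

Year 2003: gap = -2.6 × (7.32 - 5.38) = -5.044%, loss ≈ 3802 × 5.044/100 ≈ 192.
Year 2004: gap = -2.6 × (7.54 - 5.38) = -5.616%, loss ≈ 3802 × 5.616/100 ≈ 214.
Year 2005: gap = -2.6 × (7.64 - 5.38) = -5.876%, loss ≈ 3802 × 5.876/100 ≈ 223.
Year 2006: gap = -2.6 × (9.65 - 5.38) = -11.102%, loss ≈ 3802 × 11.102/100 ≈ 422.
Year 2007: gap = -2.6 × (8.15 - 5.38) = -7.202%, loss ≈ 3802 × 7.202/100 ≈ 274.
Total lost output = 192 + 214 + 223 + 422 + 274 = 1325 billion.

€1,325 billion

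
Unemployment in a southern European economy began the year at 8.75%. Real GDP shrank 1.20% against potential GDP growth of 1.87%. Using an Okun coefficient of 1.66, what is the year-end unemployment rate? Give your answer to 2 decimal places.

10.60%

Growth-rate Okun's law: g_Y = g_Y* - β × Δu, so Δu = (g_Y* - g_Y)/β.
Δu = (1.87 + 1.2)/1.66 = 3.07/1.66 = 1.85 percentage points.
Year-end unemployment = 8.75 + 1.85 = 10.60%.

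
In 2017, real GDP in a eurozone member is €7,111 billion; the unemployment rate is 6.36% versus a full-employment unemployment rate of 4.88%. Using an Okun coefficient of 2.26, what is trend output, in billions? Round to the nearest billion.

€7,357 billion

Unemployment gap = 6.36 - 4.88 = 1.48 points, so output gap = -2.26 × 1.48 = -3.3448%.
Since Y = Y* × (1 + gap/100), Y* = 7111/0.966552 ≈ 7357 billion.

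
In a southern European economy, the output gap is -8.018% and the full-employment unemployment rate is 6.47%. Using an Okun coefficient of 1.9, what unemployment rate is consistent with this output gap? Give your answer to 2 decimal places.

10.69%

From Okun's law, u - u* = -(output gap)/β = -(-8.018)/1.9 = 4.22 points.
So u = 6.47 + 4.22 = 10.69%.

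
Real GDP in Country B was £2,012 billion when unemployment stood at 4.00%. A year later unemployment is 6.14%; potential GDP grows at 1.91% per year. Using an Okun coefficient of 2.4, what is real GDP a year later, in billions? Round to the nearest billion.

£1,947 billion

Δu = 6.14 - 4 = 2.14 points.
Okun's law (growth form): g_Y = g_Y* - β × Δu = 1.91 - 2.4 × (2.14) = 1.91 - 5.136 = -3.226%.
Real GDP in the next year = 2012 × (1 - 3.226/100) = 2012 × 0.96774 ≈ 1947 billion.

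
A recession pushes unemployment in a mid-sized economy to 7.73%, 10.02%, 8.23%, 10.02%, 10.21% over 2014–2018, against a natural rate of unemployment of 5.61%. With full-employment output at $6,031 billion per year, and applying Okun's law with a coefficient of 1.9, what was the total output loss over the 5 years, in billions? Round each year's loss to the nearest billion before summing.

$2,080 billion

Year 2014: gap = -1.9 × (7.73 - 5.61) = -4.028%, loss ≈ 6031 × 4.028/100 ≈ 243.
Year 2015: gap = -1.9 × (10.02 - 5.61) = -8.379%, loss ≈ 6031 × 8.379/100 ≈ 505.
Year 2016: gap = -1.9 × (8.23 - 5.61) = -4.978%, loss ≈ 6031 × 4.978/100 ≈ 300.
Year 2017: gap = -1.9 × (10.02 - 5.61) = -8.379%, loss ≈ 6031 × 8.379/100 ≈ 505.
Year 2018: gap = -1.9 × (10.21 - 5.61) = -8.74%, loss ≈ 6031 × 8.74/100 ≈ 527.
Total lost output = 243 + 505 + 300 + 505 + 527 = 2080 billion.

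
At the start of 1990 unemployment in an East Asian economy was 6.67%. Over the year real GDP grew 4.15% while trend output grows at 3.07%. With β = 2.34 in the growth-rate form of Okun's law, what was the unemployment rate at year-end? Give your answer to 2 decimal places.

6.21%

Growth-rate Okun's law: g_Y = g_Y* - β × Δu, so Δu = (g_Y* - g_Y)/β.
Δu = (3.07 - 4.15)/2.34 = -1.08/2.34 = -0.46 percentage points.
Year-end unemployment = 6.67 - 0.46 = 6.21%.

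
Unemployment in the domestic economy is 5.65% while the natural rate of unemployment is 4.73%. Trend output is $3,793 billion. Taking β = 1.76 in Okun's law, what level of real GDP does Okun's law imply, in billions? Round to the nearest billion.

$3,732 billion

Unemployment gap = 5.65 - 4.73 = 0.92 points, so the output gap is -1.76 × 0.92 = -1.6192%.
Actual GDP = 3793 × (1 - 1.6192/100) = 3793 × 0.983808 ≈ 3732 billion.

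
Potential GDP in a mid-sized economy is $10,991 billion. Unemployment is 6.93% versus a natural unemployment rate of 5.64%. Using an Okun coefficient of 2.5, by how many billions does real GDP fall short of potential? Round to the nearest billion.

$354 billion

Output gap = -2.5 × (6.93 - 5.64) = -2.5 × 1.29 = -3.225%.
Actual GDP ≈ 10991 × 0.96775 ≈ 10637 billion, so the shortfall is 10991 - 10637 = 354 billion.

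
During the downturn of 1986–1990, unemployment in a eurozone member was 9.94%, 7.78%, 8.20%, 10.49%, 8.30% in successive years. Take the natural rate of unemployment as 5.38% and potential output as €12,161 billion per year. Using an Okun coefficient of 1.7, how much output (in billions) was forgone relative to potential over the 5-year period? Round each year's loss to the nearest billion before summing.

Year 1986: gap = -1.7 × (9.94 - 5.38) = -7.752%, loss ≈ 12161 × 7.752/100 ≈ 943.
Year 1987: gap = -1.7 × (7.78 - 5.38) = -4.08%, loss ≈ 12161 × 4.08/100 ≈ 496.
Year 1988: gap = -1.7 × (8.2 - 5.38) = -4.794%, loss ≈ 12161 × 4.794/100 ≈ 583.
Year 1989: gap = -1.7 × (10.49 - 5.38) = -8.687%, loss ≈ 12161 × 8.687/100 ≈ 1056.
Year 1990: gap = -1.7 × (8.3 - 5.38) = -4.964%, loss ≈ 12161 × 4.964/100 ≈ 604.
Total lost output = 943 + 496 + 583 + 1056 + 604 = 3682 billion.

€3,682 billion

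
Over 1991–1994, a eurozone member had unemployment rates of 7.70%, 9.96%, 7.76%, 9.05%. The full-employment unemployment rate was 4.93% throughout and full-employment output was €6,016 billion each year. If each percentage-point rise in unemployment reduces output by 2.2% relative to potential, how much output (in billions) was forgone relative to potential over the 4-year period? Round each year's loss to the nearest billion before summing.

Year 1991: gap = -2.2 × (7.7 - 4.93) = -6.094%, loss ≈ 6016 × 6.094/100 ≈ 367.
Year 1992: gap = -2.2 × (9.96 - 4.93) = -11.066%, loss ≈ 6016 × 11.066/100 ≈ 666.
Year 1993: gap = -2.2 × (7.76 - 4.93) = -6.226%, loss ≈ 6016 × 6.226/100 ≈ 375.
Year 1994: gap = -2.2 × (9.05 - 4.93) = -9.064%, loss ≈ 6016 × 9.064/100 ≈ 545.
Total lost output = 367 + 666 + 375 + 545 = 1953 billion.

€1,953 billion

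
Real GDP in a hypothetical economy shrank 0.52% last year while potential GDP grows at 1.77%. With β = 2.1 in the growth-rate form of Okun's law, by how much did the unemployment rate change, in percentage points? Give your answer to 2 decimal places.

1.09 percentage points

Growth-rate Okun's law: g_Y = g_Y* - β × Δu, so Δu = (g_Y* - g_Y)/β.
Δu = (1.77 + 0.52)/2.1 = 2.29/2.1 = 1.09 percentage points.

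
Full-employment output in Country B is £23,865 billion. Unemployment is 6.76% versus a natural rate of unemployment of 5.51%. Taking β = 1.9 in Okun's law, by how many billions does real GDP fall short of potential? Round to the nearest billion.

£567 billion

Output gap = -1.9 × (6.76 - 5.51) = -1.9 × 1.25 = -2.375%.
Actual GDP ≈ 23865 × 0.97625 ≈ 23298 billion, so the shortfall is 23865 - 23298 = 567 billion.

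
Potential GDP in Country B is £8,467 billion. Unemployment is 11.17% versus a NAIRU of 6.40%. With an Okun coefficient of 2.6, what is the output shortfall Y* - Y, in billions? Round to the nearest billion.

£1,050 billion

Output gap = -2.6 × (11.17 - 6.4) = -2.6 × 4.77 = -12.402%.
Actual GDP ≈ 8467 × 0.87598 ≈ 7417 billion, so the shortfall is 8467 - 7417 = 1050 billion.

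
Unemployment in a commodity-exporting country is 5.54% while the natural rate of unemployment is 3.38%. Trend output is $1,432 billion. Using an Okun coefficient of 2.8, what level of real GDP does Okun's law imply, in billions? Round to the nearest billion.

Unemployment gap = 5.54 - 3.38 = 2.16 points, so the output gap is -2.8 × 2.16 = -6.048%.
Actual GDP = 1432 × (1 - 6.048/100) = 1432 × 0.93952 ≈ 1345 billion.

$1,345 billion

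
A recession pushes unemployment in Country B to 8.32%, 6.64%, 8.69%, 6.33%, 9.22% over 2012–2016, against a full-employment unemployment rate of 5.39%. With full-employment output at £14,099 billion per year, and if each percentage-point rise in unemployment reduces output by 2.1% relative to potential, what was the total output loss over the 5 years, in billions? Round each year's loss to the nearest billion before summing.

£3,627 billion

Year 2012: gap = -2.1 × (8.32 - 5.39) = -6.153%, loss ≈ 14099 × 6.153/100 ≈ 868.
Year 2013: gap = -2.1 × (6.64 - 5.39) = -2.625%, loss ≈ 14099 × 2.625/100 ≈ 370.
Year 2014: gap = -2.1 × (8.69 - 5.39) = -6.93%, loss ≈ 14099 × 6.93/100 ≈ 977.
Year 2015: gap = -2.1 × (6.33 - 5.39) = -1.974%, loss ≈ 14099 × 1.974/100 ≈ 278.
Year 2016: gap = -2.1 × (9.22 - 5.39) = -8.043%, loss ≈ 14099 × 8.043/100 ≈ 1134.
Total lost output = 868 + 370 + 977 + 278 + 1134 = 3627 billion.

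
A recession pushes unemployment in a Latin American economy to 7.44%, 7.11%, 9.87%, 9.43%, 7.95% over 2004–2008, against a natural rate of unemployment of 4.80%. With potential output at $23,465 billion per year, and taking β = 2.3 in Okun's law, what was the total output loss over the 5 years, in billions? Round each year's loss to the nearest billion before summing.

Year 2004: gap = -2.3 × (7.44 - 4.8) = -6.072%, loss ≈ 23465 × 6.072/100 ≈ 1425.
Year 2005: gap = -2.3 × (7.11 - 4.8) = -5.313%, loss ≈ 23465 × 5.313/100 ≈ 1247.
Year 2006: gap = -2.3 × (9.87 - 4.8) = -11.661%, loss ≈ 23465 × 11.661/100 ≈ 2736.
Year 2007: gap = -2.3 × (9.43 - 4.8) = -10.649%, loss ≈ 23465 × 10.649/100 ≈ 2499.
Year 2008: gap = -2.3 × (7.95 - 4.8) = -7.245%, loss ≈ 23465 × 7.245/100 ≈ 1700.
Total lost output = 1425 + 1247 + 2736 + 2499 + 1700 = 9607 billion.

$9,607 billion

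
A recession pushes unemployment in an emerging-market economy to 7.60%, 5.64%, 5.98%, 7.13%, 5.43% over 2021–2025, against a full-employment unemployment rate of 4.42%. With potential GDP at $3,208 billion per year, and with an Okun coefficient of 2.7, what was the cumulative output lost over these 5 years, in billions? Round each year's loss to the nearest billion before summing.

Year 2021: gap = -2.7 × (7.6 - 4.42) = -8.586%, loss ≈ 3208 × 8.586/100 ≈ 275.
Year 2022: gap = -2.7 × (5.64 - 4.42) = -3.294%, loss ≈ 3208 × 3.294/100 ≈ 106.
Year 2023: gap = -2.7 × (5.98 - 4.42) = -4.212%, loss ≈ 3208 × 4.212/100 ≈ 135.
Year 2024: gap = -2.7 × (7.13 - 4.42) = -7.317%, loss ≈ 3208 × 7.317/100 ≈ 235.
Year 2025: gap = -2.7 × (5.43 - 4.42) = -2.727%, loss ≈ 3208 × 2.727/100 ≈ 87.
Total lost output = 275 + 106 + 135 + 235 + 87 = 838 billion.

$838 billion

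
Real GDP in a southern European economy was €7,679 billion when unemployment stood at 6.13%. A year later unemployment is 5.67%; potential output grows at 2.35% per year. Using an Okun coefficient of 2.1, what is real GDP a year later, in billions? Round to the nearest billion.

Δu = 5.67 - 6.13 = -0.46 points.
Okun's law (growth form): g_Y = g_Y* - β × Δu = 2.35 - 2.1 × (-0.46) = 2.35 + 0.966 = 3.316%.
Real GDP in the next year = 7679 × (1 + 3.316/100) = 7679 × 1.03316 ≈ 7934 billion.

€7,934 billion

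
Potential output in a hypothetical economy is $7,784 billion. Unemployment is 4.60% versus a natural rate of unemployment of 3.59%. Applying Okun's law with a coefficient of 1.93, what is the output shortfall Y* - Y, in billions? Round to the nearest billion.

$152 billion

Output gap = -1.93 × (4.6 - 3.59) = -1.93 × 1.01 = -1.9493%.
Actual GDP ≈ 7784 × 0.980507 ≈ 7632 billion, so the shortfall is 7784 - 7632 = 152 billion.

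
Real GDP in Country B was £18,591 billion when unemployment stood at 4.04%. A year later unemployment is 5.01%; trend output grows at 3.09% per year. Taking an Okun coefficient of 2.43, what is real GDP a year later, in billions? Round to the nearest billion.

Δu = 5.01 - 4.04 = 0.97 points.
Okun's law (growth form): g_Y = g_Y* - β × Δu = 3.09 - 2.43 × (0.97) = 3.09 - 2.3571 = 0.7329%.
Real GDP in the next year = 18591 × (1 + 0.7329/100) = 18591 × 1.007329 ≈ 18727 billion.

£18,727 billion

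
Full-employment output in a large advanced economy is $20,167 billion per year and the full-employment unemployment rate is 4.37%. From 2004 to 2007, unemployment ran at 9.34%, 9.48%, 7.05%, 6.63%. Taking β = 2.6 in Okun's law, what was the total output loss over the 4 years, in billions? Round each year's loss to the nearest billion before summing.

Year 2004: gap = -2.6 × (9.34 - 4.37) = -12.922%, loss ≈ 20167 × 12.922/100 ≈ 2606.
Year 2005: gap = -2.6 × (9.48 - 4.37) = -13.286%, loss ≈ 20167 × 13.286/100 ≈ 2679.
Year 2006: gap = -2.6 × (7.05 - 4.37) = -6.968%, loss ≈ 20167 × 6.968/100 ≈ 1405.
Year 2007: gap = -2.6 × (6.63 - 4.37) = -5.876%, loss ≈ 20167 × 5.876/100 ≈ 1185.
Total lost output = 2606 + 2679 + 1405 + 1185 = 7875 billion.

$7,875 billion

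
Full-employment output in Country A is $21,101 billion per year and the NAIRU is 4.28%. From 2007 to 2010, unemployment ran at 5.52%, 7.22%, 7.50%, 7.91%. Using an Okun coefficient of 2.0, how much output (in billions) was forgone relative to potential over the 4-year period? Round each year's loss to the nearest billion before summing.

Year 2007: gap = -2.0 × (5.52 - 4.28) = -2.48%, loss ≈ 21101 × 2.48/100 ≈ 523.
Year 2008: gap = -2.0 × (7.22 - 4.28) = -5.88%, loss ≈ 21101 × 5.88/100 ≈ 1241.
Year 2009: gap = -2.0 × (7.5 - 4.28) = -6.44%, loss ≈ 21101 × 6.44/100 ≈ 1359.
Year 2010: gap = -2.0 × (7.91 - 4.28) = -7.26%, loss ≈ 21101 × 7.26/100 ≈ 1532.
Total lost output = 523 + 1241 + 1359 + 1532 = 4655 billion.

$4,655 billion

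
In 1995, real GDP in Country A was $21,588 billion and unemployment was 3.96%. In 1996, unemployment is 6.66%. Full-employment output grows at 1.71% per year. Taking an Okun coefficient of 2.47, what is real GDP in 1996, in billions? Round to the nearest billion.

Δu = 6.66 - 3.96 = 2.7 points.
Okun's law (growth form): g_Y = g_Y* - β × Δu = 1.71 - 2.47 × (2.70) = 1.71 - 6.669 = -4.959%.
Real GDP in the next year = 21588 × (1 - 4.959/100) = 21588 × 0.95041 ≈ 20517 billion.

$20,517 billion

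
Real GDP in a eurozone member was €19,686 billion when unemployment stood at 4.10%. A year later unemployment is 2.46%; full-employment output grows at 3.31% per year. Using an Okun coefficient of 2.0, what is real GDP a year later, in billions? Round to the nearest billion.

Δu = 2.46 - 4.1 = -1.64 points.
Okun's law (growth form): g_Y = g_Y* - β × Δu = 3.31 - 2.0 × (-1.64) = 3.31 + 3.28 = 6.59%.
Real GDP in the next year = 19686 × (1 + 6.59/100) = 19686 × 1.0659 ≈ 20983 billion.

€20,983 billion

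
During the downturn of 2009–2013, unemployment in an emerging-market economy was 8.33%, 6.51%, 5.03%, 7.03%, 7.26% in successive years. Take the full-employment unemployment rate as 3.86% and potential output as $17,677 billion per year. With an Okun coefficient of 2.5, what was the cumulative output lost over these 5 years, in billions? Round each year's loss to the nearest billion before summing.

$6,567 billion

Year 2009: gap = -2.5 × (8.33 - 3.86) = -11.175%, loss ≈ 17677 × 11.175/100 ≈ 1975.
Year 2010: gap = -2.5 × (6.51 - 3.86) = -6.625%, loss ≈ 17677 × 6.625/100 ≈ 1171.
Year 2011: gap = -2.5 × (5.03 - 3.86) = -2.925%, loss ≈ 17677 × 2.925/100 ≈ 517.
Year 2012: gap = -2.5 × (7.03 - 3.86) = -7.925%, loss ≈ 17677 × 7.925/100 ≈ 1401.
Year 2013: gap = -2.5 × (7.26 - 3.86) = -8.5%, loss ≈ 17677 × 8.5/100 ≈ 1503.
Total lost output = 1975 + 1171 + 517 + 1401 + 1503 = 6567 billion.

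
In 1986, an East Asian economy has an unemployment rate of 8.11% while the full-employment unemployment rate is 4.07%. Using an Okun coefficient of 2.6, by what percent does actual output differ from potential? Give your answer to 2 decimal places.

-10.50%

The unemployment gap is 8.11 - 4.07 = 4.04 percentage points.
Okun's law gives an output gap of -2.6 × 4.04 = -10.504%, i.e. 10.50% below potential.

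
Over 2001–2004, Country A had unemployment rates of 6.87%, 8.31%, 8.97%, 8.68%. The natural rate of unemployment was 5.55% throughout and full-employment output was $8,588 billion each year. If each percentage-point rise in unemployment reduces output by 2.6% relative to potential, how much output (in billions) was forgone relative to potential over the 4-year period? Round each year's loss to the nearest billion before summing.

Year 2001: gap = -2.6 × (6.87 - 5.55) = -3.432%, loss ≈ 8588 × 3.432/100 ≈ 295.
Year 2002: gap = -2.6 × (8.31 - 5.55) = -7.176%, loss ≈ 8588 × 7.176/100 ≈ 616.
Year 2003: gap = -2.6 × (8.97 - 5.55) = -8.892%, loss ≈ 8588 × 8.892/100 ≈ 764.
Year 2004: gap = -2.6 × (8.68 - 5.55) = -8.138%, loss ≈ 8588 × 8.138/100 ≈ 699.
Total lost output = 295 + 616 + 764 + 699 = 2374 billion.

$2,374 billion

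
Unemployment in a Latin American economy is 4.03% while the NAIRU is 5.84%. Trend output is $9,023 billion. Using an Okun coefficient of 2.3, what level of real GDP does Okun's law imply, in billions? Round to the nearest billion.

$9,399 billion

Unemployment gap = 4.03 - 5.84 = -1.81 points, so the output gap is -2.3 × (-1.81) = 4.163%.
Actual GDP = 9023 × (1 + 4.163/100) = 9023 × 1.04163 ≈ 9399 billion.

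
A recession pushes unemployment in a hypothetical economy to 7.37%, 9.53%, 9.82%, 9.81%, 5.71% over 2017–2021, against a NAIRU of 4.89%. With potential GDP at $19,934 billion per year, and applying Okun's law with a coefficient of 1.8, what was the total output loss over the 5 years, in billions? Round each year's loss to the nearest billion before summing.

Year 2017: gap = -1.8 × (7.37 - 4.89) = -4.464%, loss ≈ 19934 × 4.464/100 ≈ 890.
Year 2018: gap = -1.8 × (9.53 - 4.89) = -8.352%, loss ≈ 19934 × 8.352/100 ≈ 1665.
Year 2019: gap = -1.8 × (9.82 - 4.89) = -8.874%, loss ≈ 19934 × 8.874/100 ≈ 1769.
Year 2020: gap = -1.8 × (9.81 - 4.89) = -8.856%, loss ≈ 19934 × 8.856/100 ≈ 1765.
Year 2021: gap = -1.8 × (5.71 - 4.89) = -1.476%, loss ≈ 19934 × 1.476/100 ≈ 294.
Total lost output = 890 + 1665 + 1769 + 1765 + 294 = 6383 billion.

$6,383 billion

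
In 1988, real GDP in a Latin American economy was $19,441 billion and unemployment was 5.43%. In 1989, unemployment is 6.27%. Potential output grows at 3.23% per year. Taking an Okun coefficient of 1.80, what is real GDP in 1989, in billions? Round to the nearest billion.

$19,775 billion

Δu = 6.27 - 5.43 = 0.84 points.
Okun's law (growth form): g_Y = g_Y* - β × Δu = 3.23 - 1.80 × (0.84) = 3.23 - 1.512 = 1.718%.
Real GDP in the next year = 19441 × (1 + 1.718/100) = 19441 × 1.01718 ≈ 19775 billion.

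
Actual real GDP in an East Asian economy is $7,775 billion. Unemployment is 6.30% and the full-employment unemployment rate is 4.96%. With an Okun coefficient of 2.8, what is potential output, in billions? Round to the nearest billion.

$8,078 billion

Unemployment gap = 6.3 - 4.96 = 1.34 points, so output gap = -2.8 × 1.34 = -3.752%.
Since Y = Y* × (1 + gap/100), Y* = 7775/0.96248 ≈ 8078 billion.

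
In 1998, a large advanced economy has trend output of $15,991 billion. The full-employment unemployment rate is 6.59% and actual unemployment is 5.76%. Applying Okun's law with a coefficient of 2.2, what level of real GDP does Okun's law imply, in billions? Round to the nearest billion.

Unemployment gap = 5.76 - 6.59 = -0.83 points, so the output gap is -2.2 × (-0.83) = 1.826%.
Actual GDP = 15991 × (1 + 1.826/100) = 15991 × 1.01826 ≈ 16283 billion.

$16,283 billion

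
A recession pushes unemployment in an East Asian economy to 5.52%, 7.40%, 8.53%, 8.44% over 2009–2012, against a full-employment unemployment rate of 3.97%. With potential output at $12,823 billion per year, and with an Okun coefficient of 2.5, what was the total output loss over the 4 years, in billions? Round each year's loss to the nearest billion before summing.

Year 2009: gap = -2.5 × (5.52 - 3.97) = -3.875%, loss ≈ 12823 × 3.875/100 ≈ 497.
Year 2010: gap = -2.5 × (7.4 - 3.97) = -8.575%, loss ≈ 12823 × 8.575/100 ≈ 1100.
Year 2011: gap = -2.5 × (8.53 - 3.97) = -11.4%, loss ≈ 12823 × 11.4/100 ≈ 1462.
Year 2012: gap = -2.5 × (8.44 - 3.97) = -11.175%, loss ≈ 12823 × 11.175/100 ≈ 1433.
Total lost output = 497 + 1100 + 1462 + 1433 = 4492 billion.

$4,492 billion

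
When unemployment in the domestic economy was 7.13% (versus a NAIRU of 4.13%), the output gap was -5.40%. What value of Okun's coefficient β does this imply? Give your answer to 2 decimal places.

Okun's law: output gap = -β × (u - u*).
-5.40 = -β × (7.13 - 4.13) = -β × 3, so β = 5.4/3 = 1.80.

β ≈ 1.80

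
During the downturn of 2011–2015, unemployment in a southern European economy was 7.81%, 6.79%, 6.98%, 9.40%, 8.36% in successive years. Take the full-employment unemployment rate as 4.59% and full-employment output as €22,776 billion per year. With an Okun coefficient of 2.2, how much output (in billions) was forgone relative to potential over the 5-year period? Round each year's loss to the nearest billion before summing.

€8,212 billion

Year 2011: gap = -2.2 × (7.81 - 4.59) = -7.084%, loss ≈ 22776 × 7.084/100 ≈ 1613.
Year 2012: gap = -2.2 × (6.79 - 4.59) = -4.84%, loss ≈ 22776 × 4.84/100 ≈ 1102.
Year 2013: gap = -2.2 × (6.98 - 4.59) = -5.258%, loss ≈ 22776 × 5.258/100 ≈ 1198.
Year 2014: gap = -2.2 × (9.4 - 4.59) = -10.582%, loss ≈ 22776 × 10.582/100 ≈ 2410.
Year 2015: gap = -2.2 × (8.36 - 4.59) = -8.294%, loss ≈ 22776 × 8.294/100 ≈ 1889.
Total lost output = 1613 + 1102 + 1198 + 2410 + 1889 = 8212 billion.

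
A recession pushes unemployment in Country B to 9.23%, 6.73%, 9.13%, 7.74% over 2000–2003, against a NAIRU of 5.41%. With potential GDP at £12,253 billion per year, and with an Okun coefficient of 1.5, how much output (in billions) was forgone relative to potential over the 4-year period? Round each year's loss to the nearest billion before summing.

Year 2000: gap = -1.5 × (9.23 - 5.41) = -5.73%, loss ≈ 12253 × 5.73/100 ≈ 702.
Year 2001: gap = -1.5 × (6.73 - 5.41) = -1.98%, loss ≈ 12253 × 1.98/100 ≈ 243.
Year 2002: gap = -1.5 × (9.13 - 5.41) = -5.58%, loss ≈ 12253 × 5.58/100 ≈ 684.
Year 2003: gap = -1.5 × (7.74 - 5.41) = -3.495%, loss ≈ 12253 × 3.495/100 ≈ 428.
Total lost output = 702 + 243 + 684 + 428 = 2057 billion.

£2,057 billion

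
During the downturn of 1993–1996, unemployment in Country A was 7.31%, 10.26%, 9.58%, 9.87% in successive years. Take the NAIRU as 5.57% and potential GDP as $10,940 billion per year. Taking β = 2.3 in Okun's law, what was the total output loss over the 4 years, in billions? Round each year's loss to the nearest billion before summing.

Year 1993: gap = -2.3 × (7.31 - 5.57) = -4.002%, loss ≈ 10940 × 4.002/100 ≈ 438.
Year 1994: gap = -2.3 × (10.26 - 5.57) = -10.787%, loss ≈ 10940 × 10.787/100 ≈ 1180.
Year 1995: gap = -2.3 × (9.58 - 5.57) = -9.223%, loss ≈ 10940 × 9.223/100 ≈ 1009.
Year 1996: gap = -2.3 × (9.87 - 5.57) = -9.89%, loss ≈ 10940 × 9.89/100 ≈ 1082.
Total lost output = 438 + 1180 + 1009 + 1082 = 3709 billion.

$3,709 billion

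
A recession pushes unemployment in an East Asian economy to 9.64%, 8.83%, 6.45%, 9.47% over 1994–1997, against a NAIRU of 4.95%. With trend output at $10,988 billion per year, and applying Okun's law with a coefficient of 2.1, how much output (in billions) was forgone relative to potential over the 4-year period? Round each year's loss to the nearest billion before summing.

Year 1994: gap = -2.1 × (9.64 - 4.95) = -9.849%, loss ≈ 10988 × 9.849/100 ≈ 1082.
Year 1995: gap = -2.1 × (8.83 - 4.95) = -8.148%, loss ≈ 10988 × 8.148/100 ≈ 895.
Year 1996: gap = -2.1 × (6.45 - 4.95) = -3.15%, loss ≈ 10988 × 3.15/100 ≈ 346.
Year 1997: gap = -2.1 × (9.47 - 4.95) = -9.492%, loss ≈ 10988 × 9.492/100 ≈ 1043.
Total lost output = 1082 + 895 + 346 + 1043 = 3366 billion.

$3,366 billion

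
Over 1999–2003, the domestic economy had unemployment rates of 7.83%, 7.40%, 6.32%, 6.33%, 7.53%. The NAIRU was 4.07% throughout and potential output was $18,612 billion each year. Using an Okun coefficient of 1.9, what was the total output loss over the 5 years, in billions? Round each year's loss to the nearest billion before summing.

Year 1999: gap = -1.9 × (7.83 - 4.07) = -7.144%, loss ≈ 18612 × 7.144/100 ≈ 1330.
Year 2000: gap = -1.9 × (7.4 - 4.07) = -6.327%, loss ≈ 18612 × 6.327/100 ≈ 1178.
Year 2001: gap = -1.9 × (6.32 - 4.07) = -4.275%, loss ≈ 18612 × 4.275/100 ≈ 796.
Year 2002: gap = -1.9 × (6.33 - 4.07) = -4.294%, loss ≈ 18612 × 4.294/100 ≈ 799.
Year 2003: gap = -1.9 × (7.53 - 4.07) = -6.574%, loss ≈ 18612 × 6.574/100 ≈ 1224.
Total lost output = 1330 + 1178 + 796 + 799 + 1224 = 5327 billion.

$5,327 billion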